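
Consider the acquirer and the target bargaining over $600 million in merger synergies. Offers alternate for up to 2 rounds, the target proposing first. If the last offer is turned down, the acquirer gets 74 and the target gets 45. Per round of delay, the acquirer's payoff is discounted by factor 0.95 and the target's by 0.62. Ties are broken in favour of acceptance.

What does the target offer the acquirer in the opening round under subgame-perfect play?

Solve by backward induction from round 2.
Round 2 (the acquirer proposes): the target gets 45 if talks fail, so the acquirer offers 45 and keeps 555.
Round 1 (the target proposes): the acquirer can get 555 next round, worth 0.95 × 555 = 527.25 now. The target offers 527.25 and keeps 600 − 527.25 = 72.75.

527.25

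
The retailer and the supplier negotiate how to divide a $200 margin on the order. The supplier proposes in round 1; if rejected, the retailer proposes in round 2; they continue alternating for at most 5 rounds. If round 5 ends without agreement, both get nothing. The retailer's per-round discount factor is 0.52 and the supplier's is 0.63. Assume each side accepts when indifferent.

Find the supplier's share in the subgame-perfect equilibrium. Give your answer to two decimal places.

Round 5 (the supplier proposes): rejection yields 0 for the retailer; the supplier offers 0 and keeps 200.
Round 4 (the retailer proposes): the supplier can get 200 next round, worth 0.63 × 200 = 126 now. The retailer offers 126 and keeps 200 − 126 = 74.
Round 3 (the supplier proposes): the retailer can get 74 next round, worth 0.52 × 74 = 38.48 now; the supplier offers that and keeps 161.52.
Round 2 (the retailer proposes): the supplier can get 161.52 next round, worth 0.63 × 161.52 = 101.7576 now. The retailer offers 101.7576 and keeps 200 − 101.7576 = 98.2424.
Round 1 (the supplier proposes): the retailer can get 98.2424 next round, worth 0.52 × 98.2424 = 51.086048 now; the supplier offers that and keeps 148.913952.

148.91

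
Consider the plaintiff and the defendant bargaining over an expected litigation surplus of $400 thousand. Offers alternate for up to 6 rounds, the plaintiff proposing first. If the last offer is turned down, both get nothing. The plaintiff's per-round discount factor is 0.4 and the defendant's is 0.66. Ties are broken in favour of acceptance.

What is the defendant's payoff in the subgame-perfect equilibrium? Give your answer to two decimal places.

218.62

Round 6 (the defendant proposes): the plaintiff will accept anything ≥ 0, so the defendant offers 0 and keeps 400.
Round 5 (the plaintiff proposes): the defendant can get 400 next round, worth 0.66 × 400 = 264 now; the plaintiff offers that and keeps 136.
Round 4 (the defendant proposes): the plaintiff can get 136 next round, worth 0.4 × 136 = 54.4 now, so the defendant offers 54.4, keeping 345.6.
Round 3 (the plaintiff proposes): the defendant can get 345.6 next round, worth 0.66 × 345.6 = 228.096 now; the plaintiff offers that and keeps 171.904.
Round 2 (the defendant proposes): the plaintiff can get 171.904 next round, worth 0.4 × 171.904 = 68.7616 now, so the defendant offers 68.7616, keeping 331.2384.
Round 1 (the plaintiff proposes): the defendant can get 331.2384 next round, worth 0.66 × 331.2384 = 218.617344 now. The plaintiff offers 218.617344 and keeps 400 − 218.617344 = 181.382656.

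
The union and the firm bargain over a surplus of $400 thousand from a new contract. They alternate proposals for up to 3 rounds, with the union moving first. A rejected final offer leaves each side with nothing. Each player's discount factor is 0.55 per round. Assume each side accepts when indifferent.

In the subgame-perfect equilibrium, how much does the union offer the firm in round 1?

Solve by backward induction from round 3.
Round 3 (the union proposes): rejection yields 0 for the firm; the union offers 0 and keeps 400.
Round 2 (the firm proposes): the union can get 400 next round, worth 0.55 × 400 = 220 now. The firm offers 220 and keeps 400 − 220 = 180.
Round 1 (the union proposes): the firm can get 180 next round, worth 0.55 × 180 = 99 now; the union offers that and keeps 301.

99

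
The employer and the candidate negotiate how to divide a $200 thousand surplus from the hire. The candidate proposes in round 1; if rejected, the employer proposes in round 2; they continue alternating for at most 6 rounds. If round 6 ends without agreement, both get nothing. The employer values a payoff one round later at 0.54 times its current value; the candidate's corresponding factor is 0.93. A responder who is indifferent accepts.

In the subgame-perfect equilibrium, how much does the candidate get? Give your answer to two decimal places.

161.41

Round 6 (the employer proposes): rejection yields 0 for the candidate; the employer offers 0 and keeps 200.
Round 5 (the candidate proposes): the employer can get 200 next round, worth 0.54 × 200 = 108 now; the candidate offers that and keeps 92.
Round 4 (the employer proposes): the candidate can get 92 next round, worth 0.93 × 92 = 85.56 now, so the employer offers 85.56, keeping 114.44.
Round 3 (the candidate proposes): the employer can get 114.44 next round, worth 0.54 × 114.44 = 61.7976 now. The candidate offers 61.7976 and keeps 200 − 61.7976 = 138.2024.
Round 2 (the employer proposes): the candidate can get 138.2024 next round, worth 0.93 × 138.2024 = 128.528232 now, so the employer offers 128.528232, keeping 71.471768.
Round 1 (the candidate proposes): the employer can get 71.471768 next round, worth 0.54 × 71.471768 = 38.59475472 now, so the candidate offers 38.59475472, keeping 161.40524528.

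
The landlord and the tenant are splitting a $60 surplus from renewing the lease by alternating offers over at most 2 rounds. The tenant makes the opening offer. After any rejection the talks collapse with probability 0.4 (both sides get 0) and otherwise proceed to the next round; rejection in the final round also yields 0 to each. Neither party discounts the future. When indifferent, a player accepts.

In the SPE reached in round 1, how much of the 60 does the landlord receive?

36

Round 2 (the landlord proposes): rejection yields 0 for the tenant; the landlord offers 0 and keeps 60.
Round 1 (the tenant proposes): rejecting gives the landlord an expected 0.6 × 60 = 36. The tenant offers 36 and keeps 60 − 36 = 24.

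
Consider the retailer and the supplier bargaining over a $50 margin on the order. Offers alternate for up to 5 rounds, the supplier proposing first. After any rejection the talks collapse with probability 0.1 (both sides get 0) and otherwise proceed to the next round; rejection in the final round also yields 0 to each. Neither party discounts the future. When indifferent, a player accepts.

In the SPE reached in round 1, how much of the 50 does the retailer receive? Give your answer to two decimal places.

By backward induction:
Round 5 (the supplier proposes): rejection yields 0 for the retailer; the supplier offers 0 and keeps 50.
Round 4 (the retailer proposes): rejecting gives the supplier an expected 0.9 × 50 = 45; the retailer offers that and keeps 5.
Round 3 (the supplier proposes): rejecting gives the retailer an expected 0.9 × 5 = 4.5; the supplier offers that and keeps 45.5.
Round 2 (the retailer proposes): rejecting gives the supplier an expected 0.9 × 45.5 = 40.95; the retailer offers that and keeps 9.05.
Round 1 (the supplier proposes): rejecting gives the retailer an expected 0.9 × 9.05 = 8.145. The supplier offers 8.145 and keeps 50 − 8.145 = 41.855.

8.15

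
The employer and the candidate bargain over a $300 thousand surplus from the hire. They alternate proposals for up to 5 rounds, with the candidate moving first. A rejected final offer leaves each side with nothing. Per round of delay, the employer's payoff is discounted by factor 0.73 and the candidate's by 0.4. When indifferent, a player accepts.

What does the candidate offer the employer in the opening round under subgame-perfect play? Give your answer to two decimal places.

Round 5 (the candidate proposes): the employer will accept anything ≥ 0, so the candidate offers 0 and keeps 300.
Round 4 (the employer proposes): the candidate can get 300 next round, worth 0.4 × 300 = 120 now; the employer offers that and keeps 180.
Round 3 (the candidate proposes): the employer can get 180 next round, worth 0.73 × 180 = 131.4 now, so the candidate offers 131.4, keeping 168.6.
Round 2 (the employer proposes): the candidate can get 168.6 next round, worth 0.4 × 168.6 = 67.44 now; the employer offers that and keeps 232.56.
Round 1 (the candidate proposes): the employer can get 232.56 next round, worth 0.73 × 232.56 = 169.7688 now; the candidate offers that and keeps 130.2312.

169.77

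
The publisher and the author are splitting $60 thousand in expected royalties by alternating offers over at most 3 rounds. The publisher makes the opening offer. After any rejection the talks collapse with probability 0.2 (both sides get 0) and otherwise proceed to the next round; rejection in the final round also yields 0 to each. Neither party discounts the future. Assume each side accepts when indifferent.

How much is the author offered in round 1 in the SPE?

Round 3 (the publisher proposes): rejection yields 0 for the author; the publisher offers 0 and keeps 60.
Round 2 (the author proposes): rejecting gives the publisher an expected 0.8 × 60 = 48. The author offers 48 and keeps 60 − 48 = 12.
Round 1 (the publisher proposes): rejecting gives the author an expected 0.8 × 12 = 9.6; the publisher offers that and keeps 50.4.

9.6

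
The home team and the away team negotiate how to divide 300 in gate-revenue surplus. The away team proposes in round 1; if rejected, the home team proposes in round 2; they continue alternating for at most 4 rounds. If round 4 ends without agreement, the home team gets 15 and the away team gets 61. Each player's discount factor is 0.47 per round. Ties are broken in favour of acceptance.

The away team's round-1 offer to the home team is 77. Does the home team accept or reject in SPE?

Work out the home team's continuation value if the offer is rejected.
Round 4 (the home team proposes): the away team gets 61 if talks fail, so the home team offers 61 and keeps 239.
Round 3 (the away team proposes): the home team can get 239 next round, worth 0.47 × 239 = 112.33 now, so the away team offers 112.33, keeping 187.67.
Round 2 (the home team proposes): the away team can get 187.67 next round, worth 0.47 × 187.67 = 88.2049 now, so the home team offers 88.2049, keeping 211.7951.
So by rejecting in round 1, the home team gets 211.7951 next round, worth 0.47 × 211.7951 = 99.543697 now.
Offer 77 < 99.543697, so the home team rejects.

Reject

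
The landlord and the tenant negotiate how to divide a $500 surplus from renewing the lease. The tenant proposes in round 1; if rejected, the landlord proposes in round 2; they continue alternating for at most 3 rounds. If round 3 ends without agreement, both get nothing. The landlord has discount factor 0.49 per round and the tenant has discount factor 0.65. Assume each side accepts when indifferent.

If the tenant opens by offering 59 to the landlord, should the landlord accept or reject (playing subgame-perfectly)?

Reject

Work out the landlord's continuation value if the offer is rejected.
Round 3 (the tenant proposes): rejection yields 0 for the landlord; the tenant offers 0 and keeps 500.
Round 2 (the landlord proposes): the tenant can get 500 next round, worth 0.65 × 500 = 325 now. The landlord offers 325 and keeps 500 − 325 = 175.
So by rejecting in round 1, the landlord gets 175 next round, worth 0.49 × 175 = 85.75 now.
Offer 59 < 85.75, so the landlord rejects.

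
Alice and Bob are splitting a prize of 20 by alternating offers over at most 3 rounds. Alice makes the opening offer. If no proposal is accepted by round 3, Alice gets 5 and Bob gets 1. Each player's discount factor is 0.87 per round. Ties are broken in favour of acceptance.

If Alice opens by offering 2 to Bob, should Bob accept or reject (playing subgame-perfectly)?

Round 3 (Alice proposes): Bob gets 1 if talks fail, so Alice offers 1 and keeps 19.
Round 2 (Bob proposes): Alice can get 19 next round, worth 0.87 × 19 = 16.53 now; Bob offers that and keeps 3.47.
So by rejecting in round 1, Bob gets 3.47 next round, worth 0.87 × 3.47 = 3.0189 now.
Offer 2 < 3.0189, so Bob rejects.

Reject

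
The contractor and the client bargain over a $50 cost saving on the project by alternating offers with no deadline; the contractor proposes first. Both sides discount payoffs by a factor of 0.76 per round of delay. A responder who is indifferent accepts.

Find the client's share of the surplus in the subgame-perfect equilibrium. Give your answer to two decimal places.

When the contractor proposes, the client accepts any offer worth at least 0.76 times what the client would get by proposing next round; and vice versa.
This gives x = 50 − 0.76y and y = 50 − 0.76x, where x and y are each side's share when it proposes.
Hence (1 − 0.76·0.76)x = 50(1 − 0.76), i.e. 0.4224·x = 12.
x ≈ 28.4091; the client's share is 50 − x ≈ 21.5909.

21.59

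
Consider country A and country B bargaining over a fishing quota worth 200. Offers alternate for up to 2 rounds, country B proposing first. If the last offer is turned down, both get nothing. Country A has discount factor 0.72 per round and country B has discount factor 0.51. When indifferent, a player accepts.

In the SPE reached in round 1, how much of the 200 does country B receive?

56

Round 2 (country A proposes): country B will accept anything ≥ 0, so country A offers 0 and keeps 200.
Round 1 (country B proposes): country A can get 200 next round, worth 0.72 × 200 = 144 now. Country B offers 144 and keeps 200 − 144 = 56.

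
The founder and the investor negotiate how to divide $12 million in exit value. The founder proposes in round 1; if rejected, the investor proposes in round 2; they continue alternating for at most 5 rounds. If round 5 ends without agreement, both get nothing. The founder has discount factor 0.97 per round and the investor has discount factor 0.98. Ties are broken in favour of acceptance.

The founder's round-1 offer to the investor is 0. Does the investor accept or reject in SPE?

Reject

Work out the investor's continuation value if the offer is rejected.
Round 5 (the founder proposes): the investor will accept anything ≥ 0, so the founder offers 0 and keeps 12.
Round 4 (the investor proposes): the founder can get 12 next round, worth 0.97 × 12 = 11.64 now. The investor offers 11.64 and keeps 12 − 11.64 = 0.36.
Round 3 (the founder proposes): the investor can get 0.36 next round, worth 0.98 × 0.36 = 0.3528 now, so the founder offers 0.3528, keeping 11.6472.
Round 2 (the investor proposes): the founder can get 11.6472 next round, worth 0.97 × 11.6472 = 11.297784 now, so the investor offers 11.297784, keeping 0.702216.
So by rejecting in round 1, the investor gets 0.702216 next round, worth 0.98 × 0.702216 = 0.68817168 now.
Offer 0 < 0.68817168, so the investor rejects.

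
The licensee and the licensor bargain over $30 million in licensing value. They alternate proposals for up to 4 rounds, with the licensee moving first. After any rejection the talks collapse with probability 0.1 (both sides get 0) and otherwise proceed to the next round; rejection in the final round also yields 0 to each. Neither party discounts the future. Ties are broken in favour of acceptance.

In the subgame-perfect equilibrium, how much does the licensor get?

24.57

By backward induction:
Round 4 (the licensor proposes): the licensee will accept anything ≥ 0, so the licensor offers 0 and keeps 30.
Round 3 (the licensee proposes): rejecting gives the licensor an expected 0.9 × 30 = 27; the licensee offers that and keeps 3.
Round 2 (the licensor proposes): rejecting gives the licensee an expected 0.9 × 3 = 2.7; the licensor offers that and keeps 27.3.
Round 1 (the licensee proposes): rejecting gives the licensor an expected 0.9 × 27.3 = 24.57, so the licensee offers 24.57, keeping 5.43.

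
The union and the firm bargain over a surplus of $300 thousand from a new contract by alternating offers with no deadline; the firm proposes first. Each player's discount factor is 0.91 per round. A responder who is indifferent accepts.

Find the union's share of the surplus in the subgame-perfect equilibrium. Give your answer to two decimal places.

Let x be the firm's share when the firm proposes and y be the union's share when the union proposes.
The union accepts iff offered ≥ 0.91·y, so x = 300 − 0.91y. Symmetrically y = 300 − 0.91x.
Substituting: x = 300 − 0.91(300 − 0.91x), giving x(1 − 0.91·0.91) = 300(1 − 0.91).
So x = 300 × 0.09 / 0.1719 ≈ 157.0681, and the union receives 300 − x ≈ 142.9319.

142.93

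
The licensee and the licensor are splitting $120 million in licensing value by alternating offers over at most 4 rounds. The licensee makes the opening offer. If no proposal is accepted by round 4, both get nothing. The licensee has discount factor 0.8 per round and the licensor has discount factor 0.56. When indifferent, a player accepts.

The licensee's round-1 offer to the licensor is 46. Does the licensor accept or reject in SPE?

Round 4 (the licensor proposes): the licensee will accept anything ≥ 0, so the licensor offers 0 and keeps 120.
Round 3 (the licensee proposes): the licensor can get 120 next round, worth 0.56 × 120 = 67.2 now. The licensee offers 67.2 and keeps 120 − 67.2 = 52.8.
Round 2 (the licensor proposes): the licensee can get 52.8 next round, worth 0.8 × 52.8 = 42.24 now; the licensor offers that and keeps 77.76.
So by rejecting in round 1, the licensor gets 77.76 next round, worth 0.56 × 77.76 = 43.5456 now.
Offer 46 ≥ 43.5456, so the licensor accepts.

Accept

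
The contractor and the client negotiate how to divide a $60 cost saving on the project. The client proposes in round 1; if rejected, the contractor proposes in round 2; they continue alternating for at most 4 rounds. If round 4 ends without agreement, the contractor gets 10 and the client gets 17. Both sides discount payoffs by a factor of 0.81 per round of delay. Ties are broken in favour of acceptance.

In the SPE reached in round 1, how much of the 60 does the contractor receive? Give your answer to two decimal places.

Round 4 (the contractor proposes): the client gets 17 if talks fail, so the contractor offers 17 and keeps 43.
Round 3 (the client proposes): the contractor can get 43 next round, worth 0.81 × 43 = 34.83 now; the client offers that and keeps 25.17.
Round 2 (the contractor proposes): the client can get 25.17 next round, worth 0.81 × 25.17 = 20.3877 now, so the contractor offers 20.3877, keeping 39.6123.
Round 1 (the client proposes): the contractor can get 39.6123 next round, worth 0.81 × 39.6123 = 32.085963 now, so the client offers 32.085963, keeping 27.914037.

32.09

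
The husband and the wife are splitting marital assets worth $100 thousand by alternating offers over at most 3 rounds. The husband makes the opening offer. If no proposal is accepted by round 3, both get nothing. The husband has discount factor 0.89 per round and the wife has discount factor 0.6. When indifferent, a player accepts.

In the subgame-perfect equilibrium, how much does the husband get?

93.4

By backward induction:
Round 3 (the husband proposes): rejection yields 0 for the wife; the husband offers 0 and keeps 100.
Round 2 (the wife proposes): the husband can get 100 next round, worth 0.89 × 100 = 89 now. The wife offers 89 and keeps 100 − 89 = 11.
Round 1 (the husband proposes): the wife can get 11 next round, worth 0.6 × 11 = 6.6 now. The husband offers 6.6 and keeps 100 − 6.6 = 93.4.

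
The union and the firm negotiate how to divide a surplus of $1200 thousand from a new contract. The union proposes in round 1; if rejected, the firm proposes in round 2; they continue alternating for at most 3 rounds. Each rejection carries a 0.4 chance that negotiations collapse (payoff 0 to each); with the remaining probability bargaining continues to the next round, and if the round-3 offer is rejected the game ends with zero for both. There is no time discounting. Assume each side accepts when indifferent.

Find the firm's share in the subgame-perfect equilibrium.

By backward induction:
Round 3 (the union proposes): rejection yields 0 for the firm; the union offers 0 and keeps 1200.
Round 2 (the firm proposes): rejecting gives the union an expected 0.6 × 1200 = 720, so the firm offers 720, keeping 480.
Round 1 (the union proposes): rejecting gives the firm an expected 0.6 × 480 = 288. The union offers 288 and keeps 1200 − 288 = 912.

288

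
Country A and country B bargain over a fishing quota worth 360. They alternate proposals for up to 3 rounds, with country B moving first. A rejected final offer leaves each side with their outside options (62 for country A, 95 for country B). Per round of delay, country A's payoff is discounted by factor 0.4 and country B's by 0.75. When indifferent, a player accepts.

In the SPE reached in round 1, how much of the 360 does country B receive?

Round 3 (country B proposes): country A gets 62 if talks fail, so country B offers 62 and keeps 298.
Round 2 (country A proposes): country B can get 298 next round, worth 0.75 × 298 = 223.5 now. Country A offers 223.5 and keeps 360 − 223.5 = 136.5.
Round 1 (country B proposes): country A can get 136.5 next round, worth 0.4 × 136.5 = 54.6 now, so country B offers 54.6, keeping 305.4.

305.4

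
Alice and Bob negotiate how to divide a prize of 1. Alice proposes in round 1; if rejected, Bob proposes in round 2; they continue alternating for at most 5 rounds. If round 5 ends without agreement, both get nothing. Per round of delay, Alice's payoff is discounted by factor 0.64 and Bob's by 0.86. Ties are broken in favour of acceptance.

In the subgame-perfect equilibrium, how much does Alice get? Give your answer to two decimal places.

Round 5 (Alice proposes): rejection yields 0 for Bob; Alice offers 0 and keeps 1.
Round 4 (Bob proposes): Alice can get 1 next round, worth 0.64 × 1 = 0.64 now; Bob offers that and keeps 0.36.
Round 3 (Alice proposes): Bob can get 0.36 next round, worth 0.86 × 0.36 = 0.3096 now, so Alice offers 0.3096, keeping 0.6904.
Round 2 (Bob proposes): Alice can get 0.6904 next round, worth 0.64 × 0.6904 = 0.441856 now; Bob offers that and keeps 0.558144.
Round 1 (Alice proposes): Bob can get 0.558144 next round, worth 0.86 × 0.558144 = 0.48000384 now, so Alice offers 0.48000384, keeping 0.51999616.

0.52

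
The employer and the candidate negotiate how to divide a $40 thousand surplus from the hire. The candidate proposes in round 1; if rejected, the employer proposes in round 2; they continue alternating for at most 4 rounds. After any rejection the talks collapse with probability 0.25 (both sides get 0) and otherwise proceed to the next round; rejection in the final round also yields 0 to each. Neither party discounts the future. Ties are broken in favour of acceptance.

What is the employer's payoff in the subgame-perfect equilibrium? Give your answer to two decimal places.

24.38

By backward induction:
Round 4 (the employer proposes): rejection yields 0 for the candidate; the employer offers 0 and keeps 40.
Round 3 (the candidate proposes): rejecting gives the employer an expected 0.75 × 40 = 30. The candidate offers 30 and keeps 40 − 30 = 10.
Round 2 (the employer proposes): rejecting gives the candidate an expected 0.75 × 10 = 7.5. The employer offers 7.5 and keeps 40 − 7.5 = 32.5.
Round 1 (the candidate proposes): rejecting gives the employer an expected 0.75 × 32.5 = 24.375; the candidate offers that and keeps 15.625.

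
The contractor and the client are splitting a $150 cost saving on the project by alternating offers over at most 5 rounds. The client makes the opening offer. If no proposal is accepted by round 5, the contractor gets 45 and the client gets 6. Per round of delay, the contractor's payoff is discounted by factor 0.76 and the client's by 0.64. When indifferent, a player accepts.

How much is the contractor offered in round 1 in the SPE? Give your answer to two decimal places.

71.65

Round 5 (the client proposes): the contractor gets 45 if talks fail, so the client offers 45 and keeps 105.
Round 4 (the contractor proposes): the client can get 105 next round, worth 0.64 × 105 = 67.2 now, so the contractor offers 67.2, keeping 82.8.
Round 3 (the client proposes): the contractor can get 82.8 next round, worth 0.76 × 82.8 = 62.928 now; the client offers that and keeps 87.072.
Round 2 (the contractor proposes): the client can get 87.072 next round, worth 0.64 × 87.072 = 55.72608 now, so the contractor offers 55.72608, keeping 94.27392.
Round 1 (the client proposes): the contractor can get 94.27392 next round, worth 0.76 × 94.27392 = 71.6481792 now; the client offers that and keeps 78.3518208.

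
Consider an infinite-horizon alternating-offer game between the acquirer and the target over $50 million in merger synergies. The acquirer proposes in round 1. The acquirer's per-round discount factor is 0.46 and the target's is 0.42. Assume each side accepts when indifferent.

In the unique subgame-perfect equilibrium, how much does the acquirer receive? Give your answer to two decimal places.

35.94

Let x be the acquirer's share when the acquirer proposes and y be the target's share when the target proposes.
The target accepts iff offered ≥ 0.42·y, so x = 50 − 0.42y. Symmetrically y = 50 − 0.46x.
Substituting: x = 50 − 0.42(50 − 0.46x), giving x(1 − 0.46·0.42) = 50(1 − 0.42).
So x = 50 × 0.58 / 0.8068 ≈ 35.9445, and the target receives 50 − x ≈ 14.0555.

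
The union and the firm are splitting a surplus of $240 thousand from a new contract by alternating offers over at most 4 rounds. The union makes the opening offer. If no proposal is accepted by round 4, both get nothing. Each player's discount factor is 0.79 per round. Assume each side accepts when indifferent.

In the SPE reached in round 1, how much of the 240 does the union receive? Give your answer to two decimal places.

Round 4 (the firm proposes): the union will accept anything ≥ 0, so the firm offers 0 and keeps 240.
Round 3 (the union proposes): the firm can get 240 next round, worth 0.79 × 240 = 189.6 now; the union offers that and keeps 50.4.
Round 2 (the firm proposes): the union can get 50.4 next round, worth 0.79 × 50.4 = 39.816 now. The firm offers 39.816 and keeps 240 − 39.816 = 200.184.
Round 1 (the union proposes): the firm can get 200.184 next round, worth 0.79 × 200.184 = 158.14536 now. The union offers 158.14536 and keeps 240 − 158.14536 = 81.85464.

81.85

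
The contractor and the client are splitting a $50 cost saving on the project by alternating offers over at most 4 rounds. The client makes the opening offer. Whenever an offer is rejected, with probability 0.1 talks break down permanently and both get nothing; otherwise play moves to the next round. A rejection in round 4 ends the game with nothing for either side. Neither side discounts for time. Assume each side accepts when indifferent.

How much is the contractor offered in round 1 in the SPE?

Round 4 (the contractor proposes): rejection yields 0 for the client; the contractor offers 0 and keeps 50.
Round 3 (the client proposes): rejecting gives the contractor an expected 0.9 × 50 = 45; the client offers that and keeps 5.
Round 2 (the contractor proposes): rejecting gives the client an expected 0.9 × 5 = 4.5, so the contractor offers 4.5, keeping 45.5.
Round 1 (the client proposes): rejecting gives the contractor an expected 0.9 × 45.5 = 40.95; the client offers that and keeps 9.05.

40.95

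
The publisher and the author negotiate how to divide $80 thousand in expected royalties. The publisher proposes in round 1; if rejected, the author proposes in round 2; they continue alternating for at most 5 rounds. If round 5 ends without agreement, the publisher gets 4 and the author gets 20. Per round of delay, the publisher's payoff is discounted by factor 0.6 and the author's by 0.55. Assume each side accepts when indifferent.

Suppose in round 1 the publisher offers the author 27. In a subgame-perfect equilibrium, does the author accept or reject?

Accept

Round 5 (the publisher proposes): the author gets 20 if talks fail, so the publisher offers 20 and keeps 60.
Round 4 (the author proposes): the publisher can get 60 next round, worth 0.6 × 60 = 36 now. The author offers 36 and keeps 80 − 36 = 44.
Round 3 (the publisher proposes): the author can get 44 next round, worth 0.55 × 44 = 24.2 now. The publisher offers 24.2 and keeps 80 − 24.2 = 55.8.
Round 2 (the author proposes): the publisher can get 55.8 next round, worth 0.6 × 55.8 = 33.48 now; the author offers that and keeps 46.52.
So by rejecting in round 1, the author gets 46.52 next round, worth 0.55 × 46.52 = 25.586 now.
Offer 27 ≥ 25.586, so the author accepts.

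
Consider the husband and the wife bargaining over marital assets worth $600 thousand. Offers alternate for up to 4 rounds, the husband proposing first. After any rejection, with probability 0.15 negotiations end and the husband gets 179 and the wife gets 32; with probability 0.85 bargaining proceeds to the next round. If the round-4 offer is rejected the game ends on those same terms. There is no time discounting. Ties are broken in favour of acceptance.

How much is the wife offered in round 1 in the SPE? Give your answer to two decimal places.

Round 4 (the wife proposes): the husband gets 179 if talks fail, so the wife offers 179 and keeps 421.
Round 3 (the husband proposes): rejecting gives the wife an expected 0.85 × 421 + 0.15 × 32 = 362.65; the husband offers that and keeps 237.35.
Round 2 (the wife proposes): rejecting gives the husband an expected 0.85 × 237.35 + 0.15 × 179 = 228.5975; the wife offers that and keeps 371.4025.
Round 1 (the husband proposes): rejecting gives the wife an expected 0.85 × 371.4025 + 0.15 × 32 = 320.492125, so the husband offers 320.492125, keeping 279.507875.

320.49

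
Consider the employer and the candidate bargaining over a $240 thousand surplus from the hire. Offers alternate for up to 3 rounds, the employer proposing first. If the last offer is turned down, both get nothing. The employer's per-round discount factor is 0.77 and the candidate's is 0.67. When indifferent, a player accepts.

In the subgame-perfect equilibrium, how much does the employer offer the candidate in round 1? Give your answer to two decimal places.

Round 3 (the employer proposes): the candidate will accept anything ≥ 0, so the employer offers 0 and keeps 240.
Round 2 (the candidate proposes): the employer can get 240 next round, worth 0.77 × 240 = 184.8 now, so the candidate offers 184.8, keeping 55.2.
Round 1 (the employer proposes): the candidate can get 55.2 next round, worth 0.67 × 55.2 = 36.984 now, so the employer offers 36.984, keeping 203.016.

36.98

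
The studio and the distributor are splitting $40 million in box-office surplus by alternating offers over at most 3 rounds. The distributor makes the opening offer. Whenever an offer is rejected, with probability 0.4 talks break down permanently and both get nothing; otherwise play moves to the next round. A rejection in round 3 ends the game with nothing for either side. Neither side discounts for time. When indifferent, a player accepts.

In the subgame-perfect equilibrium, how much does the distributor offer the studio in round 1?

9.6

Round 3 (the distributor proposes): the studio will accept anything ≥ 0, so the distributor offers 0 and keeps 40.
Round 2 (the studio proposes): rejecting gives the distributor an expected 0.6 × 40 = 24. The studio offers 24 and keeps 40 − 24 = 16.
Round 1 (the distributor proposes): rejecting gives the studio an expected 0.6 × 16 = 9.6, so the distributor offers 9.6, keeping 30.4.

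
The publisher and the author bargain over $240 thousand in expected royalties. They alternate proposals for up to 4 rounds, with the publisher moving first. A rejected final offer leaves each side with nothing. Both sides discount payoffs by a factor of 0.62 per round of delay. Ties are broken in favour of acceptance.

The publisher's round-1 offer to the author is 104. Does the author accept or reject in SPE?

Round 4 (the author proposes): the publisher will accept anything ≥ 0, so the author offers 0 and keeps 240.
Round 3 (the publisher proposes): the author can get 240 next round, worth 0.62 × 240 = 148.8 now, so the publisher offers 148.8, keeping 91.2.
Round 2 (the author proposes): the publisher can get 91.2 next round, worth 0.62 × 91.2 = 56.544 now; the author offers that and keeps 183.456.
So by rejecting in round 1, the author gets 183.456 next round, worth 0.62 × 183.456 = 113.74272 now.
Offer 104 < 113.74272, so the author rejects.

Reject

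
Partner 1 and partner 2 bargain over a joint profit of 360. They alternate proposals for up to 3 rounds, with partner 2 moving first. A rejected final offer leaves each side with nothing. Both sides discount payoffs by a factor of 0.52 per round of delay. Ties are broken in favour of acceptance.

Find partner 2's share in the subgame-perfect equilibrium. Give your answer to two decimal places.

270.14

By backward induction:
Round 3 (partner 2 proposes): partner 1 will accept anything ≥ 0, so partner 2 offers 0 and keeps 360.
Round 2 (partner 1 proposes): partner 2 can get 360 next round, worth 0.52 × 360 = 187.2 now, so partner 1 offers 187.2, keeping 172.8.
Round 1 (partner 2 proposes): partner 1 can get 172.8 next round, worth 0.52 × 172.8 = 89.856 now. Partner 2 offers 89.856 and keeps 360 − 89.856 = 270.144.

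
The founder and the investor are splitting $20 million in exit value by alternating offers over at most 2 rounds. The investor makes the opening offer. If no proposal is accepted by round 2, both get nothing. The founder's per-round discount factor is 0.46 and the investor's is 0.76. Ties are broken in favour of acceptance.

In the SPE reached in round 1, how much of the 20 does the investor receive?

Round 2 (the founder proposes): the investor will accept anything ≥ 0, so the founder offers 0 and keeps 20.
Round 1 (the investor proposes): the founder can get 20 next round, worth 0.46 × 20 = 9.2 now. The investor offers 9.2 and keeps 20 − 9.2 = 10.8.

10.8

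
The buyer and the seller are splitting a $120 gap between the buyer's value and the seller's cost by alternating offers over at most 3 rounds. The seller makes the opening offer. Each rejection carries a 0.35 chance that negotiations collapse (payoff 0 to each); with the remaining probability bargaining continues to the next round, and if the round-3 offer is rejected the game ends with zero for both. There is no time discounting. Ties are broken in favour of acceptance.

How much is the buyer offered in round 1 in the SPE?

27.3

By backward induction:
Round 3 (the seller proposes): rejection yields 0 for the buyer; the seller offers 0 and keeps 120.
Round 2 (the buyer proposes): rejecting gives the seller an expected 0.65 × 120 = 78; the buyer offers that and keeps 42.
Round 1 (the seller proposes): rejecting gives the buyer an expected 0.65 × 42 = 27.3, so the seller offers 27.3, keeping 92.7.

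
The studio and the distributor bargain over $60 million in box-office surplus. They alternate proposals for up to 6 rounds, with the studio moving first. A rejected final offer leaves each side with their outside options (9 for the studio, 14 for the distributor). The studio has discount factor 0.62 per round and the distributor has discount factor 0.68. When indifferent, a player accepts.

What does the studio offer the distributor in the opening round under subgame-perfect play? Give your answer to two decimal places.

Work backward from the last round.
Round 6 (the distributor proposes): the studio gets 9 if talks fail, so the distributor offers 9 and keeps 51.
Round 5 (the studio proposes): the distributor can get 51 next round, worth 0.68 × 51 = 34.68 now. The studio offers 34.68 and keeps 60 − 34.68 = 25.32.
Round 4 (the distributor proposes): the studio can get 25.32 next round, worth 0.62 × 25.32 = 15.6984 now. The distributor offers 15.6984 and keeps 60 − 15.6984 = 44.3016.
Round 3 (the studio proposes): the distributor can get 44.3016 next round, worth 0.68 × 44.3016 = 30.125088 now; the studio offers that and keeps 29.874912.
Round 2 (the distributor proposes): the studio can get 29.874912 next round, worth 0.62 × 29.874912 = 18.52244544 now; the distributor offers that and keeps 41.47755456.
Round 1 (the studio proposes): the distributor can get 41.47755456 next round, worth 0.68 × 41.47755456 = 28.2047371008 now, so the studio offers 28.2047371008, keeping 31.7952628992.

28.20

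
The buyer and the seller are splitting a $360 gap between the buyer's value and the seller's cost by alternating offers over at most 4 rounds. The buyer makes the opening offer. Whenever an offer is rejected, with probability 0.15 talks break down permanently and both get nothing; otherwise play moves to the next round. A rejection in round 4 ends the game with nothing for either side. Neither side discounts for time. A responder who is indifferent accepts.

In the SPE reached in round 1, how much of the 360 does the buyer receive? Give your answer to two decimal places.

Round 4 (the seller proposes): rejection yields 0 for the buyer; the seller offers 0 and keeps 360.
Round 3 (the buyer proposes): rejecting gives the seller an expected 0.85 × 360 = 306, so the buyer offers 306, keeping 54.
Round 2 (the seller proposes): rejecting gives the buyer an expected 0.85 × 54 = 45.9, so the seller offers 45.9, keeping 314.1.
Round 1 (the buyer proposes): rejecting gives the seller an expected 0.85 × 314.1 = 266.985; the buyer offers that and keeps 93.015.

93.02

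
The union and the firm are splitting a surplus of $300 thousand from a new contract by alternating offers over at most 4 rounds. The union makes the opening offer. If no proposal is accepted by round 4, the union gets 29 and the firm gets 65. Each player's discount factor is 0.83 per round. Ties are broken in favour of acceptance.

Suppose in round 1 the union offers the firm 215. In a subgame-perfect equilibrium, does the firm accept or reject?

Accept

Work out the firm's continuation value if the offer is rejected.
Round 4 (the firm proposes): the union gets 29 if talks fail, so the firm offers 29 and keeps 271.
Round 3 (the union proposes): the firm can get 271 next round, worth 0.83 × 271 = 224.93 now, so the union offers 224.93, keeping 75.07.
Round 2 (the firm proposes): the union can get 75.07 next round, worth 0.83 × 75.07 = 62.3081 now; the firm offers that and keeps 237.6919.
So by rejecting in round 1, the firm gets 237.6919 next round, worth 0.83 × 237.6919 = 197.284277 now.
Offer 215 ≥ 197.284277, so the firm accepts.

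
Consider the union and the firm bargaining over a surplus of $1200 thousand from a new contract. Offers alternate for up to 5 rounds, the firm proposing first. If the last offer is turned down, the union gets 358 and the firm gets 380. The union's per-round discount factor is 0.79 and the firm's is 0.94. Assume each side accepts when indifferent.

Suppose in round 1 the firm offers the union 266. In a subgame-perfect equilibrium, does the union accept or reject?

Round 5 (the firm proposes): the union gets 358 if talks fail, so the firm offers 358 and keeps 842.
Round 4 (the union proposes): the firm can get 842 next round, worth 0.94 × 842 = 791.48 now; the union offers that and keeps 408.52.
Round 3 (the firm proposes): the union can get 408.52 next round, worth 0.79 × 408.52 = 322.7308 now; the firm offers that and keeps 877.2692.
Round 2 (the union proposes): the firm can get 877.2692 next round, worth 0.94 × 877.2692 = 824.633048 now; the union offers that and keeps 375.366952.
So by rejecting in round 1, the union gets 375.366952 next round, worth 0.79 × 375.366952 = 296.53989208 now.
Offer 266 < 296.53989208, so the union rejects.

Reject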